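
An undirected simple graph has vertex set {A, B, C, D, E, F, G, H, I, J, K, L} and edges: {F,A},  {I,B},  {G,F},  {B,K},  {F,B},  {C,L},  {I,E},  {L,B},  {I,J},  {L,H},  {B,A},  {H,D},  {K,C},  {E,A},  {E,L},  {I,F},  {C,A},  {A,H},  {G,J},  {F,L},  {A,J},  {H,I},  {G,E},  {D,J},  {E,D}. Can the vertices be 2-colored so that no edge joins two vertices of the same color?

No

B-F-L-B is an odd cycle (length 3), and a bipartite graph can contain only even cycles.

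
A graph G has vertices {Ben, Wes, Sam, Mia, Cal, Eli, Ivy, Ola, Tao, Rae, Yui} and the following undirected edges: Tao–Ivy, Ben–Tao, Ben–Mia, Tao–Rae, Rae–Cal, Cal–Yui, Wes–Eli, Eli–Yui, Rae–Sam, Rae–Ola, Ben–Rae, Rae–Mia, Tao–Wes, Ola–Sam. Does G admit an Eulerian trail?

Yes

Degrees: Ben:3, Wes:2, Sam:2, Mia:2, Cal:2, Eli:2, Ivy:1, Ola:2, Tao:4, Rae:6, Yui:2
Odd-degree vertices: Ben, Ivy (2 total).
With 2 odd-degree vertices and all edges in one connected piece, an Eulerian trail exists (from Ben to Ivy).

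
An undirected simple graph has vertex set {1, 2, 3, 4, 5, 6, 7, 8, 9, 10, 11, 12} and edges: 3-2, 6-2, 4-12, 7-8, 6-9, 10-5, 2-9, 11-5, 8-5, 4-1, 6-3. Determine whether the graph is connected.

No

Component: {1, 4, 12}
Component: {2, 3, 6, 9}
Component: {5, 7, 8, 10, 11}
No edge joins these 3 groups, so the graph is disconnected.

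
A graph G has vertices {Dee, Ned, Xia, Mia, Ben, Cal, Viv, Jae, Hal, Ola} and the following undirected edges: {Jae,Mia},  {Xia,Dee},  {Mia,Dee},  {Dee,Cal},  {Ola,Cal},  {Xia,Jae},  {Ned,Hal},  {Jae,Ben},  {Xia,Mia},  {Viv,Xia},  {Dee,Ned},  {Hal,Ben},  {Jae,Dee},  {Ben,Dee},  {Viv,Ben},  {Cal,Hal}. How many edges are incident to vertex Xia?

Neighbors of Xia: Dee, Mia, Viv, Jae.

4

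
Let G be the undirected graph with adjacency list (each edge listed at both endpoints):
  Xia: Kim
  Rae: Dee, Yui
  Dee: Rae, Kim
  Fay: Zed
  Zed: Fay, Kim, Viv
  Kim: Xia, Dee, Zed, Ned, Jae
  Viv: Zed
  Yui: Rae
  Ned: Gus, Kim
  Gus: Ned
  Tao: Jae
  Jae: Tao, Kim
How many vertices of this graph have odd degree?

Degrees: Xia:1, Rae:2, Dee:2, Fay:1, Zed:3, Kim:5, Viv:1, Yui:1, Ned:2, Gus:1, Tao:1, Jae:2
Odd-degree vertices: Xia, Fay, Zed, Kim, Viv, Yui, Gus, Tao.

8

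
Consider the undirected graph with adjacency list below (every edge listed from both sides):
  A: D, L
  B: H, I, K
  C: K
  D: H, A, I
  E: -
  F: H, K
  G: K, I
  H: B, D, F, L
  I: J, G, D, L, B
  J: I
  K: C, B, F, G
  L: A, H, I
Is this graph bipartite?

Yes

Color {B, C, D, E, F, G, J, L} black and {A, H, I, K} white. No edge joins two same-colored vertices, so the graph is bipartite.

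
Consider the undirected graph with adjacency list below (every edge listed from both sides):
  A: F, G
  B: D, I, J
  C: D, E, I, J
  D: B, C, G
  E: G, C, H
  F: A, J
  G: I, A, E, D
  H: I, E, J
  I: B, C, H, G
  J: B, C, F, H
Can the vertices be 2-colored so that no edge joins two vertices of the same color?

Yes

Color {B, C, F, G, H} black and {A, D, E, I, J} white. No edge joins two same-colored vertices, so the graph is bipartite.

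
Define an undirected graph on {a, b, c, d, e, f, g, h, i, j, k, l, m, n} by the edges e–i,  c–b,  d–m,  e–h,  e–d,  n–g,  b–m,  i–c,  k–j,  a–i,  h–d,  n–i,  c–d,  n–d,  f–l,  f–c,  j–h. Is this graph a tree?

No

The graph has 14 vertices and 17 edges.
Connected but with 17 > 13 edges, so it has a cycle and is not a tree.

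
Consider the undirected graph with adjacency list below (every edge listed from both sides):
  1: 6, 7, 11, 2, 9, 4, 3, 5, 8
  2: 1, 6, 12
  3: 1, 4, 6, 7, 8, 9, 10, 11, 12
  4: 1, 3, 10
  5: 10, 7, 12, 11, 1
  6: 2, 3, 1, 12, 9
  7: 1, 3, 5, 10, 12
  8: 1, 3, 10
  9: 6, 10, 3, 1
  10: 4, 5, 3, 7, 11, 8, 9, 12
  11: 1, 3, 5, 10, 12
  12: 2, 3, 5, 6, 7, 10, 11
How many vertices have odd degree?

Degrees: 1:9, 2:3, 3:9, 4:3, 5:5, 6:5, 7:5, 8:3, 9:4, 10:8, 11:5, 12:7
Odd-degree vertices: 1, 2, 3, 4, 5, 6, 7, 8, 11, 12.

10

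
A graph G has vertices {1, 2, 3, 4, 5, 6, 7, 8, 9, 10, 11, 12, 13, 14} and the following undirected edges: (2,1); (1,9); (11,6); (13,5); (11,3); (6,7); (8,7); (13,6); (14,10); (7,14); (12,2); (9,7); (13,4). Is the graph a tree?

Yes

The graph has 14 vertices and 13 edges.
Connected and |E| = |V| - 1, which characterizes a tree.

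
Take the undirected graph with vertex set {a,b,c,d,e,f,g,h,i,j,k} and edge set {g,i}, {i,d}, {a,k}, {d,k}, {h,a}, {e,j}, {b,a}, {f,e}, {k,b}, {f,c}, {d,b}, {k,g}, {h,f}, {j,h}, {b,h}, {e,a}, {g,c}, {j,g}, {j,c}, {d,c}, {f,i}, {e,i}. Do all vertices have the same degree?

Degrees: a:4, b:4, c:4, d:4, e:4, f:4, g:4, h:4, i:4, j:4, k:4
All degrees equal 4; the graph is regular.

Yes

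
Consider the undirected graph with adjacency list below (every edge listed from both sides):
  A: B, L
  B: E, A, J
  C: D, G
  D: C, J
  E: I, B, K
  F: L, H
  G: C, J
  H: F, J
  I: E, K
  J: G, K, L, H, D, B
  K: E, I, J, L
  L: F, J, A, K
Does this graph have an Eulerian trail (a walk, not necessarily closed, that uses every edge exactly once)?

Yes

Degrees: A:2, B:3, C:2, D:2, E:3, F:2, G:2, H:2, I:2, J:6, K:4, L:4
Odd-degree vertices: B, E (2 total).
The non-isolated vertices are connected and exactly 2 have odd degree, so an Eulerian trail exists (from B to E).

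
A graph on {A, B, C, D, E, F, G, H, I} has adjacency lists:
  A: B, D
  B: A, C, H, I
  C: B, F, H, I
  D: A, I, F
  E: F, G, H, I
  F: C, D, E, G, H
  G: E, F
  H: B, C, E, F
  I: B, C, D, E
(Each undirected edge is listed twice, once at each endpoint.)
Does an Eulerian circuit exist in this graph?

No

Degrees: A:2, B:4, C:4, D:3, E:4, F:5, G:2, H:4, I:4
D, F have odd degree; an Eulerian circuit needs every degree to be even, so none exists.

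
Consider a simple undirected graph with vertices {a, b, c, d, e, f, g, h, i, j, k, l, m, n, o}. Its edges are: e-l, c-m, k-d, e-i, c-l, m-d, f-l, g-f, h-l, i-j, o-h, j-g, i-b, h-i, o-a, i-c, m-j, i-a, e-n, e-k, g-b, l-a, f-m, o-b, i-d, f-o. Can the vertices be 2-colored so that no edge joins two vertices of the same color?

Yes

A valid 2-coloring puts {g, i, k, l, m, n, o} on one side and {a, b, c, d, e, f, h, j} on the other; every edge crosses between the two sides.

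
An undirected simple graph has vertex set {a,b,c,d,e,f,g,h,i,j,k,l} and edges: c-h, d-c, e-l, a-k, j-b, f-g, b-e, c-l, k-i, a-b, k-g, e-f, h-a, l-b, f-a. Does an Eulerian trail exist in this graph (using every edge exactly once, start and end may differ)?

Degrees: a:4, b:4, c:3, d:1, e:3, f:3, g:2, h:2, i:1, j:1, k:3, l:3
Odd-degree vertices: c, d, e, f, i, j, k, l (8 total).
With 8 odd-degree vertices (more than two), no single trail can use every edge.

No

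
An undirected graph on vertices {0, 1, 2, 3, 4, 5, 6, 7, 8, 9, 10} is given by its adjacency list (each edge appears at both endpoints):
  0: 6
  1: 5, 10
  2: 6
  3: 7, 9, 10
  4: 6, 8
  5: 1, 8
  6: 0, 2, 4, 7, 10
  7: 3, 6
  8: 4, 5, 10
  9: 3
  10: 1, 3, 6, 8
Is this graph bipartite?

Color {1, 3, 6, 8} black and {0, 2, 4, 5, 7, 9, 10} white. No edge joins two same-colored vertices, so the graph is bipartite.

Yes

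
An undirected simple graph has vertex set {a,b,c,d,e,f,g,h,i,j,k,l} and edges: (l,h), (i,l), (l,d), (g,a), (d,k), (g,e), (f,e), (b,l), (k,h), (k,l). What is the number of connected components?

Component: {c}
Component: {j}
Component: {a, e, f, g}
Component: {b, d, h, i, k, l}

4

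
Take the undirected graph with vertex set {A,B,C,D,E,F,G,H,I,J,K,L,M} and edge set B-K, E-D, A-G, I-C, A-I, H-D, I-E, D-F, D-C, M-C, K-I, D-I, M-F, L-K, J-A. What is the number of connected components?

1

Component: {A, B, C, D, E, F, G, H, I, J, K, L, M}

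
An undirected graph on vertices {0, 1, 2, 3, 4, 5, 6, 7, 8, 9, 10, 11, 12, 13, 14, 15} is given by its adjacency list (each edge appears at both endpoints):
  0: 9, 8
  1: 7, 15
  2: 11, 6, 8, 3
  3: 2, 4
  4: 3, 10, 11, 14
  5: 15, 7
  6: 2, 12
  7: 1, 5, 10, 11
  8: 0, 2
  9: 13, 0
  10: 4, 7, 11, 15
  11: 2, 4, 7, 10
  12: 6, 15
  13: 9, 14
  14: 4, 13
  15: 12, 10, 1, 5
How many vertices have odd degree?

Degrees: 0:2, 1:2, 2:4, 3:2, 4:4, 5:2, 6:2, 7:4, 8:2, 9:2, 10:4, 11:4, 12:2, 13:2, 14:2, 15:4
Odd-degree vertices: none.

0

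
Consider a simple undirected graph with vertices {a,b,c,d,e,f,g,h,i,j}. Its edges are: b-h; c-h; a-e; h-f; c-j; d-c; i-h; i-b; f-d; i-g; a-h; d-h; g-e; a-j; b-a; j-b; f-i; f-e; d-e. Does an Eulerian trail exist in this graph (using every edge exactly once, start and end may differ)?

Degrees: a:4, b:4, c:3, d:4, e:4, f:4, g:2, h:6, i:4, j:3
Odd-degree vertices: c, j (2 total).
The non-isolated vertices are connected and exactly 2 have odd degree, so an Eulerian trail exists (from c to j).

Yes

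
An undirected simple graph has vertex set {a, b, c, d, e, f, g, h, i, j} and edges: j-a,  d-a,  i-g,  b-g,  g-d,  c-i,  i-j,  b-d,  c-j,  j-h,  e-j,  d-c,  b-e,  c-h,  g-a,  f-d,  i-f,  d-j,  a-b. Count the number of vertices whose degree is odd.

0

Degrees: a:4, b:4, c:4, d:6, e:2, f:2, g:4, h:2, i:4, j:6
Odd-degree vertices: none.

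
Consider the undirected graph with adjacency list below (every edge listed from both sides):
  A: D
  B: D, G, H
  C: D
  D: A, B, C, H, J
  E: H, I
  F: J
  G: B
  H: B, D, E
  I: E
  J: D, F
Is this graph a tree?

|V| = 10, |E| = 10.
A tree on 10 vertices has exactly 9 edges; this graph has 10, so it contains a cycle and is not a tree.

No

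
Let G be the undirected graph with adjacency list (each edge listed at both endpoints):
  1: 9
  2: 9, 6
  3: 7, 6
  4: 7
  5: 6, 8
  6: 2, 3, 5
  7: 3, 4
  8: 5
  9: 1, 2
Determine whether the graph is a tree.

|V| = 9, |E| = 8.
Connected and |E| = |V| - 1, which characterizes a tree.

Yes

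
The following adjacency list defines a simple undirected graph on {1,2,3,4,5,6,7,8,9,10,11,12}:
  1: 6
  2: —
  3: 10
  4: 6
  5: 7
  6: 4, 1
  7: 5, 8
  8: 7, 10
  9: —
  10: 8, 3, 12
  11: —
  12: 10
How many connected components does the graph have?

5

Component: {2}
Component: {9}
Component: {11}
Component: {1, 4, 6}
Component: {3, 5, 7, 8, 10, 12}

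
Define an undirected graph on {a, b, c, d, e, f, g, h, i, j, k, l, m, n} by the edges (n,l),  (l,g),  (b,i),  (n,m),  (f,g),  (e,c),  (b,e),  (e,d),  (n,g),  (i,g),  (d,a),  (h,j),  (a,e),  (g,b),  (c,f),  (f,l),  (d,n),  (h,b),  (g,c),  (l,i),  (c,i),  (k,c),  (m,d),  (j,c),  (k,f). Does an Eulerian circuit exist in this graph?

Yes

Degrees: a:2, b:4, c:6, d:4, e:4, f:4, g:6, h:2, i:4, j:2, k:2, l:4, m:2, n:4
Every vertex has even degree and the edges form a single connected piece, so an Eulerian circuit exists.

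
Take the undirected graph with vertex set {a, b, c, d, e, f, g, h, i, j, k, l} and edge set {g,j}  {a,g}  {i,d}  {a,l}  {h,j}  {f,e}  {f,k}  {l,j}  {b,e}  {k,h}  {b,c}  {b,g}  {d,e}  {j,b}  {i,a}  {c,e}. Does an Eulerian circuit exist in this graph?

No

Degrees: a:3, b:4, c:2, d:2, e:4, f:2, g:3, h:2, i:2, j:4, k:2, l:2
Vertices with odd degree: a, g. An Eulerian circuit requires all degrees even.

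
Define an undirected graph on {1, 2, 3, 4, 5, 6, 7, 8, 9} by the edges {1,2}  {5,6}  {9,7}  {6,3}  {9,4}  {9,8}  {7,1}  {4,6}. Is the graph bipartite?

Color {2, 3, 4, 5, 7, 8} black and {1, 6, 9} white. No edge joins two same-colored vertices, so the graph is bipartite.

Yes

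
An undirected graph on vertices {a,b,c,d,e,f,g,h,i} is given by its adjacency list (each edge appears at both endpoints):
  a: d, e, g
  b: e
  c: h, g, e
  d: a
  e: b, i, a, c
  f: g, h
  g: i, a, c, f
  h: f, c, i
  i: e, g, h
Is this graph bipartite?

Partition the vertices as {d, e, g, h} vs {a, b, c, f, i}. Each listed edge has one endpoint in each part, so the graph is bipartite.

Yes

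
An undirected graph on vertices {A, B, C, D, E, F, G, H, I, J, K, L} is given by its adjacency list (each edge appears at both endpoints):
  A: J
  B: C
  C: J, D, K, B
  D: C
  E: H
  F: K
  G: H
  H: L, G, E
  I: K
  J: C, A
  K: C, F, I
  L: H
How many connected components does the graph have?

Component: {E, G, H, L}
Component: {A, B, C, D, F, I, J, K}

2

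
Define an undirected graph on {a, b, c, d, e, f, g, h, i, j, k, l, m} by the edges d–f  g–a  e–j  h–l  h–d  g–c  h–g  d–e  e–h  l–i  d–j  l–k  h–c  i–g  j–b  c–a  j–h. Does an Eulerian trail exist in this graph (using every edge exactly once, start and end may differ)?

Degrees: a:2, b:1, c:3, d:4, e:3, f:1, g:4, h:6, i:2, j:4, k:1, l:3, m:0
Odd-degree vertices: b, c, e, f, k, l (6 total).
With 6 odd-degree vertices (more than two), no single trail can use every edge.

No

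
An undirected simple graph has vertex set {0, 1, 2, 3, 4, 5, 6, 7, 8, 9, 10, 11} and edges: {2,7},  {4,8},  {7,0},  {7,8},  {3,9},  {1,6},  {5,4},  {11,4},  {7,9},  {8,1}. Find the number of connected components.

Component: {10}
Component: {0, 1, 2, 3, 4, 5, 6, 7, 8, 9, 11}

2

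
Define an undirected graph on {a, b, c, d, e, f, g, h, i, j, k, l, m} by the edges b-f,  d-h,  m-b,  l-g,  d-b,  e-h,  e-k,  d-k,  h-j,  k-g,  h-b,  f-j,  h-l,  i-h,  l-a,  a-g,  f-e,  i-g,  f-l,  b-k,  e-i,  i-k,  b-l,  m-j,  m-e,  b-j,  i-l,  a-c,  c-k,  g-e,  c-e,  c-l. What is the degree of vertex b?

7

Neighbors of b: d, f, h, j, k, l, m.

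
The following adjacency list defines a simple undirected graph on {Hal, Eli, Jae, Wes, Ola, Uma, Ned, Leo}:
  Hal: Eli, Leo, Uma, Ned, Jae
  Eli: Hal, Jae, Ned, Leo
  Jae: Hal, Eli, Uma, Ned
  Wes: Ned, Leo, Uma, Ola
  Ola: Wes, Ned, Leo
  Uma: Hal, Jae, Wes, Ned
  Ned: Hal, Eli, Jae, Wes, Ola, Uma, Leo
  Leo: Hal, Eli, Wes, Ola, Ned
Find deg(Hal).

5

Neighbors of Hal: Eli, Jae, Uma, Ned, Leo.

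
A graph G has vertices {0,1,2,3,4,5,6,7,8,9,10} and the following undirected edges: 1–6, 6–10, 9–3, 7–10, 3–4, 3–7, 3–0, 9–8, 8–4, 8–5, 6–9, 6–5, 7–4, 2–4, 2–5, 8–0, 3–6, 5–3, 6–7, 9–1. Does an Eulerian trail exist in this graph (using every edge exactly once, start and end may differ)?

Yes

Degrees: 0:2, 1:2, 2:2, 3:6, 4:4, 5:4, 6:6, 7:4, 8:4, 9:4, 10:2
Odd-degree vertices: none (0 total).
With 0 odd-degree vertices and all edges in one connected piece, an Eulerian trail exists.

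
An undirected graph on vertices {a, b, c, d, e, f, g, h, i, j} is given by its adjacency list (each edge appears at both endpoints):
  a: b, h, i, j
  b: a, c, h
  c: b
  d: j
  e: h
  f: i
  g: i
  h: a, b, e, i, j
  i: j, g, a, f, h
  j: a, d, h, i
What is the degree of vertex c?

Neighbors of c: b.

1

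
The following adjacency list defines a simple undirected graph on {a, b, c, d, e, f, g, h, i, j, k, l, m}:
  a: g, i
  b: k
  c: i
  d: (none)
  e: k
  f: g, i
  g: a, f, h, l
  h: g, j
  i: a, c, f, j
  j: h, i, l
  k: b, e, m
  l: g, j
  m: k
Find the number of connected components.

Component: {d}
Component: {b, e, k, m}
Component: {a, c, f, g, h, i, j, l}

3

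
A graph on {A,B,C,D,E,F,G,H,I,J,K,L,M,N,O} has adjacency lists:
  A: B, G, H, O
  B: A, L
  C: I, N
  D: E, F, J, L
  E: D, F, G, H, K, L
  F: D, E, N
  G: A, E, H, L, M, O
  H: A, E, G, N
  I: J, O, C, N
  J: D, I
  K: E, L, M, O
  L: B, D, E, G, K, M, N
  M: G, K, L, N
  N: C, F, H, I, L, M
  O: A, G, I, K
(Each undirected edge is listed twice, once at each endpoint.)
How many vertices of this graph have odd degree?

Degrees: A:4, B:2, C:2, D:4, E:6, F:3, G:6, H:4, I:4, J:2, K:4, L:7, M:4, N:6, O:4
Odd-degree vertices: F, L.

2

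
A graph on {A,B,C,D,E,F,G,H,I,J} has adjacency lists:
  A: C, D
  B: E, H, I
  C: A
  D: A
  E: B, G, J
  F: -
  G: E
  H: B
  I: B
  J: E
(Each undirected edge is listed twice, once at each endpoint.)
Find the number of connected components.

Component: {F}
Component: {A, C, D}
Component: {B, E, G, H, I, J}

3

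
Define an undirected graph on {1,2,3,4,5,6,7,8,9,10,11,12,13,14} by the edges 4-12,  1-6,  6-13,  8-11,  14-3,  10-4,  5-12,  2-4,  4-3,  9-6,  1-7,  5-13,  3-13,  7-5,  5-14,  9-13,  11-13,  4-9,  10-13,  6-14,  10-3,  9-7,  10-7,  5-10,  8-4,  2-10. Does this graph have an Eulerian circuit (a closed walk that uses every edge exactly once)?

Degrees: 1:2, 2:2, 3:4, 4:6, 5:5, 6:4, 7:4, 8:2, 9:4, 10:6, 11:2, 12:2, 13:6, 14:3
5, 14 have odd degree; an Eulerian circuit needs every degree to be even, so none exists.

No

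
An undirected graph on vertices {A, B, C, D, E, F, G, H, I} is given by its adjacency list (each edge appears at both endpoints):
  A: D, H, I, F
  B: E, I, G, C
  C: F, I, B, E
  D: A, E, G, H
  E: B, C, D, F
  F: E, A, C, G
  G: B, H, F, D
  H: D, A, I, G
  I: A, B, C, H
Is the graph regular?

Degrees: A:4, B:4, C:4, D:4, E:4, F:4, G:4, H:4, I:4
Every vertex has degree 4, so the graph is 4-regular.

Yes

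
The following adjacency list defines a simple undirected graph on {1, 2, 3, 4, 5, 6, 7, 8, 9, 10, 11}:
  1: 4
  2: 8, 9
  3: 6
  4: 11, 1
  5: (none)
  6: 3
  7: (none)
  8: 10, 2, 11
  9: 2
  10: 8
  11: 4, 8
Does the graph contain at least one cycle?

|V| = 11, |E| = 7, number of components = 4.
Since 7 = 11 - 4, the graph is a forest and contains no cycle.

No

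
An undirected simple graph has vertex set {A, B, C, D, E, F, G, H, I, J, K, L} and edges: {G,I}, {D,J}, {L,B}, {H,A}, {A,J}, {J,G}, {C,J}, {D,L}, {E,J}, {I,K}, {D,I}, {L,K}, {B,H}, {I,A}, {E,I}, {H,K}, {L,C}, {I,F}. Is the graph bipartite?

Partition the vertices as {H, I, J, L} vs {A, B, C, D, E, F, G, K}. Each listed edge has one endpoint in each part, so the graph is bipartite.

Yes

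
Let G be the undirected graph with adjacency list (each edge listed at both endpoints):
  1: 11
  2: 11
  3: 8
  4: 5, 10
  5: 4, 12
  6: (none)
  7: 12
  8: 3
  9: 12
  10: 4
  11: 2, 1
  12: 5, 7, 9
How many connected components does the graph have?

4

Component: {6}
Component: {3, 8}
Component: {1, 2, 11}
Component: {4, 5, 7, 9, 10, 12}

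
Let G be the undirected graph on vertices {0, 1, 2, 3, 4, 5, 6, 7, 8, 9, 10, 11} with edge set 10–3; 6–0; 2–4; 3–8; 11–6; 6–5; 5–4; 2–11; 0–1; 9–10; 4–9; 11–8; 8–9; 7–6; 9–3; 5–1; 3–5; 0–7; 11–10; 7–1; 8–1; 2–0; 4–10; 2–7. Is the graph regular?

Degrees: 0:4, 1:4, 2:4, 3:4, 4:4, 5:4, 6:4, 7:4, 8:4, 9:4, 10:4, 11:4
Every vertex has degree 4, so the graph is 4-regular.

Yes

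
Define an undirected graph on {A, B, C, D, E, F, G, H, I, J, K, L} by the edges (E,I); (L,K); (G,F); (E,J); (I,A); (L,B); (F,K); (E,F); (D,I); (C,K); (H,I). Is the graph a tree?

Yes

The graph has 12 vertices and 11 edges.
It is connected with exactly 11 edges, hence acyclic — it is a tree.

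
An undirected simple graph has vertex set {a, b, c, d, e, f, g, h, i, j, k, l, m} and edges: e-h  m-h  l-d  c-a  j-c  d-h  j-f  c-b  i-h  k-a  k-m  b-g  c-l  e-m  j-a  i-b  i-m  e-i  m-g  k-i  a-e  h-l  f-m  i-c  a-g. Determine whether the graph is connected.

Yes

A breadth-first search from a visits a, g, c, j, e, k, m, b, l, i, f, h, d — all 13 vertices — so the graph is connected.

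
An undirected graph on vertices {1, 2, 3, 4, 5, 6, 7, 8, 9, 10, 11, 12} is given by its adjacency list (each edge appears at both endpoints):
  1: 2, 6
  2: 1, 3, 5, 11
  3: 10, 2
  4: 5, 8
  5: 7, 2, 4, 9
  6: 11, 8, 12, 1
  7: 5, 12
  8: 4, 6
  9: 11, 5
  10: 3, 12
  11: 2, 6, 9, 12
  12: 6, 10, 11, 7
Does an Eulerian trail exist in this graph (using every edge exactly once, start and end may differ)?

Degrees: 1:2, 2:4, 3:2, 4:2, 5:4, 6:4, 7:2, 8:2, 9:2, 10:2, 11:4, 12:4
Odd-degree vertices: none (0 total).
With 0 odd-degree vertices and all edges in one connected piece, an Eulerian trail exists.

Yes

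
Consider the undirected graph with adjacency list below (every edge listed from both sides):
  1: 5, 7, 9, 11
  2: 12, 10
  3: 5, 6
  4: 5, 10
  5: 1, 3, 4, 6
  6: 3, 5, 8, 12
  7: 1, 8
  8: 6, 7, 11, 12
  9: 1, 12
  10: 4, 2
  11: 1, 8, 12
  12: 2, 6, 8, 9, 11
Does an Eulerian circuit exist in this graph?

Degrees: 1:4, 2:2, 3:2, 4:2, 5:4, 6:4, 7:2, 8:4, 9:2, 10:2, 11:3, 12:5
Vertices with odd degree: 11, 12. An Eulerian circuit requires all degrees even.

No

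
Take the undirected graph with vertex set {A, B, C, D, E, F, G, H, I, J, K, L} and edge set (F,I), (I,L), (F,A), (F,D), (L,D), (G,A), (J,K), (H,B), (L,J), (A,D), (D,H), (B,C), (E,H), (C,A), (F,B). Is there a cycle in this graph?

|V| = 12, |E| = 15, number of components = 1.
One cycle is D-F-I-L-D.

Yes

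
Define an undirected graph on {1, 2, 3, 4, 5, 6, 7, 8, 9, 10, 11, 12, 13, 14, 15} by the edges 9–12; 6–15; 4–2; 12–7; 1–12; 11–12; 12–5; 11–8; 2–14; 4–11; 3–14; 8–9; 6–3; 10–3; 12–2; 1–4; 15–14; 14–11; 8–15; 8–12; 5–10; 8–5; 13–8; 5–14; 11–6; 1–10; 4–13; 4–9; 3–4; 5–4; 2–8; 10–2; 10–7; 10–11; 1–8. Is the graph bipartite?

No

11-12-8-11 is an odd cycle (length 3), and a bipartite graph can contain only even cycles.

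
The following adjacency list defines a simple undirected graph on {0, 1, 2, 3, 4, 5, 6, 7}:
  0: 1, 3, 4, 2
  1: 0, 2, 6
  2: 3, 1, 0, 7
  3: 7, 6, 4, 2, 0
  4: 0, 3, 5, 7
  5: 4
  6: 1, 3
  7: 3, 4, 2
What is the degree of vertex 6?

2

Neighbors of 6: 1, 3.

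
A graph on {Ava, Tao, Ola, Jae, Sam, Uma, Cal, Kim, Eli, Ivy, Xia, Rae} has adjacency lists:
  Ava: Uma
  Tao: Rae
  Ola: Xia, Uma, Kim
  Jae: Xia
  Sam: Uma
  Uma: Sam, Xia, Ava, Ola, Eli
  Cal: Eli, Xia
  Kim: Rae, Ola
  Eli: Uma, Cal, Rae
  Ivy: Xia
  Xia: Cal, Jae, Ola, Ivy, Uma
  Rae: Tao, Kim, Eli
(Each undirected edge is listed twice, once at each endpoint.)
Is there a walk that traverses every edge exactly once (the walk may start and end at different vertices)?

No

Degrees: Ava:1, Tao:1, Ola:3, Jae:1, Sam:1, Uma:5, Cal:2, Kim:2, Eli:3, Ivy:1, Xia:5, Rae:3
Odd-degree vertices: Ava, Tao, Ola, Jae, Sam, Uma, Eli, Ivy, Xia, Rae (10 total).
An Eulerian trail requires 0 or 2 odd-degree vertices; here there are 10.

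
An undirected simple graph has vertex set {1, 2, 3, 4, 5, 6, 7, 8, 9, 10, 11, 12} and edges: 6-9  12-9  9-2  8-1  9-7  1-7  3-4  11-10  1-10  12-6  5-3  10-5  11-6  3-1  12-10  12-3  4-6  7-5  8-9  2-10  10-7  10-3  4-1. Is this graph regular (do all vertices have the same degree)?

Degrees: 1:5, 2:2, 3:5, 4:3, 5:3, 6:4, 7:4, 8:2, 9:5, 10:7, 11:2, 12:4
Degrees are not all equal (e.g. deg(2)=2 but deg(10)=7); not regular.

No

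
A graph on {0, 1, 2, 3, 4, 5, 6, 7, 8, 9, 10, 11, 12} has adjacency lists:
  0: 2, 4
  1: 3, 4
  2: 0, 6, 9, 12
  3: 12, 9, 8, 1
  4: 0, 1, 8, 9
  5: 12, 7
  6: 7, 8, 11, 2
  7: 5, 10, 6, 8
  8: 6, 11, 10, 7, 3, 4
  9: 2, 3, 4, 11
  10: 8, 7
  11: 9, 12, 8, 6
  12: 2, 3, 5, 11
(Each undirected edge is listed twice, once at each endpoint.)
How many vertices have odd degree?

Degrees: 0:2, 1:2, 2:4, 3:4, 4:4, 5:2, 6:4, 7:4, 8:6, 9:4, 10:2, 11:4, 12:4
Odd-degree vertices: none.

0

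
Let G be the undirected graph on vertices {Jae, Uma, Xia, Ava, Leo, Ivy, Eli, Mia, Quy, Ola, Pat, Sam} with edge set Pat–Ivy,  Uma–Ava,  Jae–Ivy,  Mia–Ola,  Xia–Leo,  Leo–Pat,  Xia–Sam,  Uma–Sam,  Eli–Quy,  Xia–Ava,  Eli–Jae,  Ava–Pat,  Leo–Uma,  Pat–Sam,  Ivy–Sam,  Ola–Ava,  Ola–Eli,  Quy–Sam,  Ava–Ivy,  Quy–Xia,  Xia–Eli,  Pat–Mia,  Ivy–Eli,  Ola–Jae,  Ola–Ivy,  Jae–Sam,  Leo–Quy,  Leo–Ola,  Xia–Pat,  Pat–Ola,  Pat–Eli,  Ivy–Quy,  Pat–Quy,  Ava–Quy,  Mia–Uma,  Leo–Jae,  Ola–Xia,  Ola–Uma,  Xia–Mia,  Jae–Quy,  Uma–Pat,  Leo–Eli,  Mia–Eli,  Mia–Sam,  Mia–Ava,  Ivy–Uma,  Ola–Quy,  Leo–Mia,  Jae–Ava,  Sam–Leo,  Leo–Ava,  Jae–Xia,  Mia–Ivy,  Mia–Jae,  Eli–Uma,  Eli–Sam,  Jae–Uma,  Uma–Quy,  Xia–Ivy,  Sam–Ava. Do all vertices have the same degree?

Degrees: Jae:10, Uma:10, Xia:10, Ava:10, Leo:10, Ivy:10, Eli:10, Mia:10, Quy:10, Ola:10, Pat:10, Sam:10
All degrees equal 10; the graph is regular.

Yes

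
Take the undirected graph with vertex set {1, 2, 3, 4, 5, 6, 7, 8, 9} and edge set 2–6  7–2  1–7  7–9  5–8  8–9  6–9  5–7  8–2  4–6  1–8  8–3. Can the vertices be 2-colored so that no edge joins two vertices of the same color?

Partition the vertices as {6, 7, 8} vs {1, 2, 3, 4, 5, 9}. Each listed edge has one endpoint in each part, so the graph is bipartite.

Yes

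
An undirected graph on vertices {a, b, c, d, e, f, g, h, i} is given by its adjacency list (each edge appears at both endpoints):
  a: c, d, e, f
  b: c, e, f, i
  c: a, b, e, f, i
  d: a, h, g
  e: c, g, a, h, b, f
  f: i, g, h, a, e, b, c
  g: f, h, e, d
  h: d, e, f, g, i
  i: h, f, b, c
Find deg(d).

3

Neighbors of d: a, g, h.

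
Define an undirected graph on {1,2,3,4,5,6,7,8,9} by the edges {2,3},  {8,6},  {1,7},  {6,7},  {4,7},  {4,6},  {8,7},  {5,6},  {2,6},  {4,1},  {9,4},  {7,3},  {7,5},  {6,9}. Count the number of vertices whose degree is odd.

Degrees: 1:2, 2:2, 3:2, 4:4, 5:2, 6:6, 7:6, 8:2, 9:2
Odd-degree vertices: none.

0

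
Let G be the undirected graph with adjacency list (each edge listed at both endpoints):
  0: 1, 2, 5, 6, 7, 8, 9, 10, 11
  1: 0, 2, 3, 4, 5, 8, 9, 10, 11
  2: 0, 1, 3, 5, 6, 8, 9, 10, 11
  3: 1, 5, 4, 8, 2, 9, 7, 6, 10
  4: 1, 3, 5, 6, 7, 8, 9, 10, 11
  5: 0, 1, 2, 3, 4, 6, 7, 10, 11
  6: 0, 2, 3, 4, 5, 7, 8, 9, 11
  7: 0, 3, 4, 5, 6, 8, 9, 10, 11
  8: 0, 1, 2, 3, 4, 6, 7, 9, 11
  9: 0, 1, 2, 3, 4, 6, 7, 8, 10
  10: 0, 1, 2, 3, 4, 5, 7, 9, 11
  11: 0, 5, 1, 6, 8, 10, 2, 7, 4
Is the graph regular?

Degrees: 0:9, 1:9, 2:9, 3:9, 4:9, 5:9, 6:9, 7:9, 8:9, 9:9, 10:9, 11:9
All degrees equal 9; the graph is regular.

Yes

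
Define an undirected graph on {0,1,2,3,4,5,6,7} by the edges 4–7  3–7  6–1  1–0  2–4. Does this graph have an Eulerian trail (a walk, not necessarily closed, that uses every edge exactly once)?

No

Degrees: 0:1, 1:2, 2:1, 3:1, 4:2, 5:0, 6:1, 7:2
Odd-degree vertices: 0, 2, 3, 6 (4 total).
An Eulerian trail requires 0 or 2 odd-degree vertices; here there are 4.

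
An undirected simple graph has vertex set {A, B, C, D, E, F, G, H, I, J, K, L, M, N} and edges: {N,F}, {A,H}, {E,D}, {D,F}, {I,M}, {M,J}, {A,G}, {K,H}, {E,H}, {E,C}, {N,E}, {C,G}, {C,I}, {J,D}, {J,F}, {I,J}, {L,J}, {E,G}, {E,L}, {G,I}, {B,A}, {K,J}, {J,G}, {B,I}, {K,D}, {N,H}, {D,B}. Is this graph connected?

Yes

Starting from A and exploring outward reaches every vertex (A, H, G, B, E, K, N, C, J, I, D, L, F, M); the graph is connected.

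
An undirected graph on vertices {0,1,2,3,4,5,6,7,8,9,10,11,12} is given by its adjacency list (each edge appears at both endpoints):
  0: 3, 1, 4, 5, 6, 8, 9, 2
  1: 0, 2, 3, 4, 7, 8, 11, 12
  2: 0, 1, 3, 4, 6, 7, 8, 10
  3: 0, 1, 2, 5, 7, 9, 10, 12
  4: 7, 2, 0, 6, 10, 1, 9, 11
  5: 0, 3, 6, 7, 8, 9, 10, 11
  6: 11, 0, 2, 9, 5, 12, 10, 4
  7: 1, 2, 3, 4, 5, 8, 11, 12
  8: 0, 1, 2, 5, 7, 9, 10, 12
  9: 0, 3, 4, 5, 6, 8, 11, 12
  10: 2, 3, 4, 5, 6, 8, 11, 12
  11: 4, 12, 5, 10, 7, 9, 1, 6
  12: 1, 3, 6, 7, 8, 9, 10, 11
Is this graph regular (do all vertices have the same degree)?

Yes

Degrees: 0:8, 1:8, 2:8, 3:8, 4:8, 5:8, 6:8, 7:8, 8:8, 9:8, 10:8, 11:8, 12:8
All degrees equal 8; the graph is regular.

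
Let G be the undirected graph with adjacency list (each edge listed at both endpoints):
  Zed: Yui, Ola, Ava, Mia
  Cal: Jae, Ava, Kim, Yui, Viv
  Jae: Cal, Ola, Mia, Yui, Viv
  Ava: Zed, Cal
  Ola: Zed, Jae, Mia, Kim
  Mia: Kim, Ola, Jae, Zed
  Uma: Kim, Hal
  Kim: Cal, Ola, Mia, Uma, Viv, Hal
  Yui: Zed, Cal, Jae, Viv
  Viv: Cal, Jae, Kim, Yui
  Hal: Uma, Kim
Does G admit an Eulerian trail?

Yes

Degrees: Zed:4, Cal:5, Jae:5, Ava:2, Ola:4, Mia:4, Uma:2, Kim:6, Yui:4, Viv:4, Hal:2
Odd-degree vertices: Cal, Jae (2 total).
With 2 odd-degree vertices and all edges in one connected piece, an Eulerian trail exists (from Cal to Jae).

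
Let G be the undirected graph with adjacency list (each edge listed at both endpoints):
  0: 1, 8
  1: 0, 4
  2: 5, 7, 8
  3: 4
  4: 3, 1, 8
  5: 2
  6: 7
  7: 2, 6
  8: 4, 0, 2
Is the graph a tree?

|V| = 9, |E| = 9.
Connected but with 9 > 8 edges, so it has a cycle and is not a tree.

No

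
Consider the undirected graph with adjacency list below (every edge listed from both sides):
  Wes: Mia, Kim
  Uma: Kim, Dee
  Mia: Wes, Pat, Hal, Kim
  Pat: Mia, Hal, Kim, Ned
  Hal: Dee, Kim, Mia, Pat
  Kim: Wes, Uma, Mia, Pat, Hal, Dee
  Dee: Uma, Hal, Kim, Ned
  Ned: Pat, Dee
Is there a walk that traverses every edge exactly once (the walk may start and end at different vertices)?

Yes

Degrees: Wes:2, Uma:2, Mia:4, Pat:4, Hal:4, Kim:6, Dee:4, Ned:2
Odd-degree vertices: none (0 total).
With 0 odd-degree vertices and all edges in one connected piece, an Eulerian trail exists.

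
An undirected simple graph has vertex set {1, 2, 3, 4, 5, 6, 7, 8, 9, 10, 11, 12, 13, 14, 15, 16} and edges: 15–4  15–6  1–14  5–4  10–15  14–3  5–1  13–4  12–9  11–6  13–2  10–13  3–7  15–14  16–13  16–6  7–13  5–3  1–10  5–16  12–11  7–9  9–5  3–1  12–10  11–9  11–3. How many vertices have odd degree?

10

Degrees: 1:4, 2:1, 3:5, 4:3, 5:5, 6:3, 7:3, 8:0, 9:4, 10:4, 11:4, 12:3, 13:5, 14:3, 15:4, 16:3
Odd-degree vertices: 2, 3, 4, 5, 6, 7, 12, 13, 14, 16.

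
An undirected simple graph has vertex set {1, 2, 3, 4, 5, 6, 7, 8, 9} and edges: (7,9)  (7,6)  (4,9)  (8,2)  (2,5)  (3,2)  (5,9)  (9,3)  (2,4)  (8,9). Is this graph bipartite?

Partition the vertices as {1, 3, 4, 5, 7, 8} vs {2, 6, 9}. Each listed edge has one endpoint in each part, so the graph is bipartite.

Yes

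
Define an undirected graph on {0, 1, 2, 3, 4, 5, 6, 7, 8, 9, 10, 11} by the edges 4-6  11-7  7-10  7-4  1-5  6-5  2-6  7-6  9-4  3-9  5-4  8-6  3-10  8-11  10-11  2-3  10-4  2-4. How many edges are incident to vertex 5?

3

Neighbors of 5: 1, 4, 6.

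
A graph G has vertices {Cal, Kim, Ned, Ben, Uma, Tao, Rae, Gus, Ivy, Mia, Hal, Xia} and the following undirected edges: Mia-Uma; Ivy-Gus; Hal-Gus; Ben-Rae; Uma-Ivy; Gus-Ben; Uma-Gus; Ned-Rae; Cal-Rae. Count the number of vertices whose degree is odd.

6

Degrees: Cal:1, Kim:0, Ned:1, Ben:2, Uma:3, Tao:0, Rae:3, Gus:4, Ivy:2, Mia:1, Hal:1, Xia:0
Odd-degree vertices: Cal, Ned, Uma, Rae, Mia, Hal.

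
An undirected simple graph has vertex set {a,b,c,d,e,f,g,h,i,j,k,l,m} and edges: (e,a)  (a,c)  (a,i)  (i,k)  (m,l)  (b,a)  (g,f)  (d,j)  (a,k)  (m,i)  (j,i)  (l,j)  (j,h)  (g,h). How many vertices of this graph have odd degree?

Degrees: a:5, b:1, c:1, d:1, e:1, f:1, g:2, h:2, i:4, j:4, k:2, l:2, m:2
Odd-degree vertices: a, b, c, d, e, f.

6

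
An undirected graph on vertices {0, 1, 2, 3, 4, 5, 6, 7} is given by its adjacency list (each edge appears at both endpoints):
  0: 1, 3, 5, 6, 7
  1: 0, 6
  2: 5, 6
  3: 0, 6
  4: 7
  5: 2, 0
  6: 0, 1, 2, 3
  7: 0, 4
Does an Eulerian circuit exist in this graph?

Degrees: 0:5, 1:2, 2:2, 3:2, 4:1, 5:2, 6:4, 7:2
0, 4 have odd degree; an Eulerian circuit needs every degree to be even, so none exists.

No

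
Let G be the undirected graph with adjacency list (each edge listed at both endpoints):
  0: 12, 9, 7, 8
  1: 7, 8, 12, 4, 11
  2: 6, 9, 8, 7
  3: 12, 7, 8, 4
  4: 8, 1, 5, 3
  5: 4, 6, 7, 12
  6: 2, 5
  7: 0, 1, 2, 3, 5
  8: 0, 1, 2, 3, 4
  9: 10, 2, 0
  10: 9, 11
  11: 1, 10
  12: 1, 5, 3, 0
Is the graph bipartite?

3-4-8-3 is an odd cycle (length 3), and a bipartite graph can contain only even cycles.

No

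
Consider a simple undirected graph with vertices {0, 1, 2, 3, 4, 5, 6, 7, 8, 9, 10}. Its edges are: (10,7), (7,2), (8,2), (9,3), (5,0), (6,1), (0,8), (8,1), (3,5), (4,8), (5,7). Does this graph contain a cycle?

The graph has 11 vertices, 11 edges, and 1 connected component.
Since 11 > 11 - 1, a cycle must exist; for instance 0-5-7-2-8-0.

Yes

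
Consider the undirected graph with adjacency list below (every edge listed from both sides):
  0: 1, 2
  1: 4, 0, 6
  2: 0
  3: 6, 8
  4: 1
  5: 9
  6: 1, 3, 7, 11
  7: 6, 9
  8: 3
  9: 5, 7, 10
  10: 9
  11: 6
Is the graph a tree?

Yes

|V| = 12, |E| = 11.
It is connected with exactly 11 edges, hence acyclic — it is a tree.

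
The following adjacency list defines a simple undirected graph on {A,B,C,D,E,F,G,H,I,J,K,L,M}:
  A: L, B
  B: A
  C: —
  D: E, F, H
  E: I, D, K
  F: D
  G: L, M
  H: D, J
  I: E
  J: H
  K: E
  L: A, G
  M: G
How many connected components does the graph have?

Component: {C}
Component: {A, B, G, L, M}
Component: {D, E, F, H, I, J, K}

3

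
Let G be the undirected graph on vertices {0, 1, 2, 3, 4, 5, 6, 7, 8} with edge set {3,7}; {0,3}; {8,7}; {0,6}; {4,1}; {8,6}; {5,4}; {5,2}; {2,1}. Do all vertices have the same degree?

Degrees: 0:2, 1:2, 2:2, 3:2, 4:2, 5:2, 6:2, 7:2, 8:2
Every vertex has degree 2, so the graph is 2-regular.

Yes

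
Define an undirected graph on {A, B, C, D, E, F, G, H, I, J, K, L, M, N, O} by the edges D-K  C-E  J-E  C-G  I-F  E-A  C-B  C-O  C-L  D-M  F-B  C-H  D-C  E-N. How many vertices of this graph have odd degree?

Degrees: A:1, B:2, C:7, D:3, E:4, F:2, G:1, H:1, I:1, J:1, K:1, L:1, M:1, N:1, O:1
Odd-degree vertices: A, C, D, G, H, I, J, K, L, M, N, O.

12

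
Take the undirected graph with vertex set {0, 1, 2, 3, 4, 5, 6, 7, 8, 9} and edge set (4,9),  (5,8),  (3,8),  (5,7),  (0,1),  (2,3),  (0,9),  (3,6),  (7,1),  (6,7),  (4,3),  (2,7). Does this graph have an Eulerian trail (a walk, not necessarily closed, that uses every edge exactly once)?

Yes

Degrees: 0:2, 1:2, 2:2, 3:4, 4:2, 5:2, 6:2, 7:4, 8:2, 9:2
Odd-degree vertices: none (0 total).
The non-isolated vertices are connected and exactly 0 have odd degree, so an Eulerian trail exists.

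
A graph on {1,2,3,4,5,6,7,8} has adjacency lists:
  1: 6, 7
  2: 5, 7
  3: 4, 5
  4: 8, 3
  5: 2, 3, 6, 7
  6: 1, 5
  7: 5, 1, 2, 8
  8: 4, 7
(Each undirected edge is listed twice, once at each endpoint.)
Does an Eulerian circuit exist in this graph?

Degrees: 1:2, 2:2, 3:2, 4:2, 5:4, 6:2, 7:4, 8:2
All degrees are even and the non-isolated vertices are connected — an Eulerian circuit exists.

Yes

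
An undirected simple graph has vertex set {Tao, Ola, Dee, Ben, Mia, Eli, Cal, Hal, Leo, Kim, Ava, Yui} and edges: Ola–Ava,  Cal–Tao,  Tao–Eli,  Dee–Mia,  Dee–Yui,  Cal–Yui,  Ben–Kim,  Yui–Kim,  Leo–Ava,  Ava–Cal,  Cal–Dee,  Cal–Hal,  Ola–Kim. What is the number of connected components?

Component: {Tao, Ola, Dee, Ben, Mia, Eli, Cal, Hal, Leo, Kim, Ava, Yui}

1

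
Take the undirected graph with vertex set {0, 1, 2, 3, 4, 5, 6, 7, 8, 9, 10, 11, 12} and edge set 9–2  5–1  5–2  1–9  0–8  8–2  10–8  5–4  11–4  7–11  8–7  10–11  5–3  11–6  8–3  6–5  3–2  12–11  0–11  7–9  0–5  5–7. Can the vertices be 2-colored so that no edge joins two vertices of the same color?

The cycle 3-2-8-3 has length 3, which is odd, so the graph is not bipartite.

No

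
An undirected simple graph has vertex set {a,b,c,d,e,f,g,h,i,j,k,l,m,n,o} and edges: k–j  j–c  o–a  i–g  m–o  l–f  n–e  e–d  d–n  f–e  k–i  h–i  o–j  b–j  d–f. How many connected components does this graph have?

2

Component: {d, e, f, l, n}
Component: {a, b, c, g, h, i, j, k, m, o}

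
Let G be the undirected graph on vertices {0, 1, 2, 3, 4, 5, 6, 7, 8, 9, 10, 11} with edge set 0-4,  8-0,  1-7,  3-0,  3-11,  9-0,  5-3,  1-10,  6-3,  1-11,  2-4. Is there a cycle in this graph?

No

The graph has 12 vertices, 11 edges, and 1 connected component.
Since 11 = 12 - 1, the graph is a forest and contains no cycle.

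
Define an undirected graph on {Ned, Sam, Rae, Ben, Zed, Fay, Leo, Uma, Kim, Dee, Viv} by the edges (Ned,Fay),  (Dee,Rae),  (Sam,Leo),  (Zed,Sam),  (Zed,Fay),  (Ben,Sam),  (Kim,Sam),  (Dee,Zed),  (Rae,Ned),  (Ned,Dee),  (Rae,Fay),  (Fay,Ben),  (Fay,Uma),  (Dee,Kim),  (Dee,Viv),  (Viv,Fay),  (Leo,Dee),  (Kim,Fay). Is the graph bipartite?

No

Ned-Rae-Dee-Ned is an odd cycle (length 3), and a bipartite graph can contain only even cycles.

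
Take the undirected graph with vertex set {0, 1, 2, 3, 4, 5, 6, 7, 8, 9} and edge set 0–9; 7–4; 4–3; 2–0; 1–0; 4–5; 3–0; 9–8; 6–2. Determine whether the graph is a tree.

Yes

|V| = 10, |E| = 9.
Connected and |E| = |V| - 1, which characterizes a tree.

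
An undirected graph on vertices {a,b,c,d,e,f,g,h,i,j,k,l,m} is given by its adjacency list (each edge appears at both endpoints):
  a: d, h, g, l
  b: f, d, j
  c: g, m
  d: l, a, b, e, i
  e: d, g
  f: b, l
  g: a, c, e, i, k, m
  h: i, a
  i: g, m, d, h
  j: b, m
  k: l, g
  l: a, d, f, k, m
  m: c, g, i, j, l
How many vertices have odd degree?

Degrees: a:4, b:3, c:2, d:5, e:2, f:2, g:6, h:2, i:4, j:2, k:2, l:5, m:5
Odd-degree vertices: b, d, l, m.

4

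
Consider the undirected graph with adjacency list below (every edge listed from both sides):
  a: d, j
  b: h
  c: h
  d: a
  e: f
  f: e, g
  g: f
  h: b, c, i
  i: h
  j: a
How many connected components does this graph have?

3

Component: {a, d, j}
Component: {e, f, g}
Component: {b, c, h, i}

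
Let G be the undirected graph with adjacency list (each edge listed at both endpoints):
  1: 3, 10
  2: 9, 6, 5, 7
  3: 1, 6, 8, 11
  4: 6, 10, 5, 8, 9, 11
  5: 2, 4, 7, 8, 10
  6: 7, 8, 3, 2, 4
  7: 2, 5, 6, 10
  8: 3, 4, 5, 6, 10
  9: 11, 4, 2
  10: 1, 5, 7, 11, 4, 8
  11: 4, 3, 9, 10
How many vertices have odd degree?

Degrees: 1:2, 2:4, 3:4, 4:6, 5:5, 6:5, 7:4, 8:5, 9:3, 10:6, 11:4
Odd-degree vertices: 5, 6, 8, 9.

4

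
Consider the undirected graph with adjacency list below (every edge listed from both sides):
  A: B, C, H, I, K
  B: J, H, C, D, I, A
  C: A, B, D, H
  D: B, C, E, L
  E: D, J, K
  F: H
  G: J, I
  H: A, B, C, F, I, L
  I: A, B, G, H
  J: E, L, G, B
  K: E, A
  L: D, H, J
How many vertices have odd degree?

4

Degrees: A:5, B:6, C:4, D:4, E:3, F:1, G:2, H:6, I:4, J:4, K:2, L:3
Odd-degree vertices: A, E, F, L.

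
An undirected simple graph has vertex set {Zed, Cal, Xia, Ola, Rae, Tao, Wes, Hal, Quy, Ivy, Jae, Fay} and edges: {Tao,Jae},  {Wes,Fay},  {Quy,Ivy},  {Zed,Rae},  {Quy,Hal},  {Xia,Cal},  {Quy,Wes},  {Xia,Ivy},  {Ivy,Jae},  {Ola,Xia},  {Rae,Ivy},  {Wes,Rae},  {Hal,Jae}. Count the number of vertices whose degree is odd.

10

Degrees: Zed:1, Cal:1, Xia:3, Ola:1, Rae:3, Tao:1, Wes:3, Hal:2, Quy:3, Ivy:4, Jae:3, Fay:1
Odd-degree vertices: Zed, Cal, Xia, Ola, Rae, Tao, Wes, Quy, Jae, Fay.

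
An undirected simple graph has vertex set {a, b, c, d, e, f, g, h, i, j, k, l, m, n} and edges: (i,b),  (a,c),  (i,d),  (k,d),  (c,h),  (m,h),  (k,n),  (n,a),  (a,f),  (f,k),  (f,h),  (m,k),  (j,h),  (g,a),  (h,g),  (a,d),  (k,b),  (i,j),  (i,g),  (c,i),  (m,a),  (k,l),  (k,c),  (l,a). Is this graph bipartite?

Yes

Color {b, c, d, e, f, g, j, l, m, n} black and {a, h, i, k} white. No edge joins two same-colored vertices, so the graph is bipartite.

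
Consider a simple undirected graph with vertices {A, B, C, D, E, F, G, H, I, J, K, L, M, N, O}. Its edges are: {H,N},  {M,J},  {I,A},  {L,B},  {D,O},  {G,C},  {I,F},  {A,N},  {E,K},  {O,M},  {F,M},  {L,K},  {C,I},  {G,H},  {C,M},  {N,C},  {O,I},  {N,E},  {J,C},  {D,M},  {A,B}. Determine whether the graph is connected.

A breadth-first search from A visits A, N, I, B, E, C, H, O, F, L, K, J, G, M, D — all 15 vertices — so the graph is connected.

Yes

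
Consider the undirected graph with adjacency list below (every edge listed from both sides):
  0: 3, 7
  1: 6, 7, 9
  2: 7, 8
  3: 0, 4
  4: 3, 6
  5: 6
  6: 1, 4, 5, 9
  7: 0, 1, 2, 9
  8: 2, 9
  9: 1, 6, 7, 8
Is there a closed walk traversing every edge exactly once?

No

Degrees: 0:2, 1:3, 2:2, 3:2, 4:2, 5:1, 6:4, 7:4, 8:2, 9:4
Vertices with odd degree: 1, 5. An Eulerian circuit requires all degrees even.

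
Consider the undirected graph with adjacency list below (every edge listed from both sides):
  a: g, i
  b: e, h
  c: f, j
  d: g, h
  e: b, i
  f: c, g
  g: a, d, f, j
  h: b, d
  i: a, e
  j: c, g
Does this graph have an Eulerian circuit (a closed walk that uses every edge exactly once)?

Yes

Degrees: a:2, b:2, c:2, d:2, e:2, f:2, g:4, h:2, i:2, j:2
All degrees are even and the non-isolated vertices are connected — an Eulerian circuit exists.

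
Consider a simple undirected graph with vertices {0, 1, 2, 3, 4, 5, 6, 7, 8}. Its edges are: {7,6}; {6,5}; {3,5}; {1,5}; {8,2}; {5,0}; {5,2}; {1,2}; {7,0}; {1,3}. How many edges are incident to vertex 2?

3

Neighbors of 2: 1, 5, 8.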